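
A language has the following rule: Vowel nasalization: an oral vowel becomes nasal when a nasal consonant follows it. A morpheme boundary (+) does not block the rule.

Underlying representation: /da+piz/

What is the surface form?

[da+piz]

no segment meets the rule's conditions; no change.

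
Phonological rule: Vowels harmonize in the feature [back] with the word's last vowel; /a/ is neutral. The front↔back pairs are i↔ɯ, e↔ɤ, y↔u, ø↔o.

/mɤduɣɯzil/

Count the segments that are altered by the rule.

3

/ɤ/ harmonizes with /i/ ([-back]) → [e]
/u/ harmonizes with /i/ ([-back]) → [y]
/ɯ/ harmonizes with /i/ ([-back]) → [i]
3 segments change.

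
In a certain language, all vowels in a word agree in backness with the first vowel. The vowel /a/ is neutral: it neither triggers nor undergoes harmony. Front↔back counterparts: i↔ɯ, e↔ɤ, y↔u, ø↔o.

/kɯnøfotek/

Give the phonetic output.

[kɯnofotɤk]

/ø/ harmonizes with /ɯ/ ([+back]) → [o]
/e/ harmonizes with /ɯ/ ([+back]) → [ɤ]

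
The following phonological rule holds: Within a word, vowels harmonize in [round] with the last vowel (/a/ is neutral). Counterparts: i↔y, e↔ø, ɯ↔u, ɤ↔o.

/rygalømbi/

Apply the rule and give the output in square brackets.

[rigalembi]

/y/ harmonizes with /i/ ([-round]) → [i]
/ø/ harmonizes with /i/ ([-round]) → [e]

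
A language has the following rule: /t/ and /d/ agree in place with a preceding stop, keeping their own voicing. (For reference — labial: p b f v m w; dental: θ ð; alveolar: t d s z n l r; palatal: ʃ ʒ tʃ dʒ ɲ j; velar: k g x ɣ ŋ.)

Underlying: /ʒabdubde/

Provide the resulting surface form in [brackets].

[ʒabbubbe]

/d/ after /b/ (labial) → [b]
/d/ after /b/ (labial) → [b]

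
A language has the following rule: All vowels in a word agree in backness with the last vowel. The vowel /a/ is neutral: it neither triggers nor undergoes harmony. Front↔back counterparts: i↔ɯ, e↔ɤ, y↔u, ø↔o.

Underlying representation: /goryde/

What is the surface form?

[gøryde]

/o/ harmonizes with /e/ ([-back]) → [ø]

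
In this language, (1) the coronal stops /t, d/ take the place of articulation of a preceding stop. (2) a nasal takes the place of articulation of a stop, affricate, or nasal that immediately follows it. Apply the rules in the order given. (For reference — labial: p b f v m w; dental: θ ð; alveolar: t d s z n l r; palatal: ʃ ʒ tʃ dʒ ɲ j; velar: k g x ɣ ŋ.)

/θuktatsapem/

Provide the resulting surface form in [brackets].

[θukkatsapem]

Rule 1: /t/ after /k/ (velar) → [k]
After rule 1: θukkatsapem
Rule 2: no segment meets the rule's conditions; no change.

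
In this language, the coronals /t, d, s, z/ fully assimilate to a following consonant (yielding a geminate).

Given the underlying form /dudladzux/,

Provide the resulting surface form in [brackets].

[dullazzux]

/d/ before /l/ → [l] (total assimilation)
/d/ before /z/ → [z] (total assimilation)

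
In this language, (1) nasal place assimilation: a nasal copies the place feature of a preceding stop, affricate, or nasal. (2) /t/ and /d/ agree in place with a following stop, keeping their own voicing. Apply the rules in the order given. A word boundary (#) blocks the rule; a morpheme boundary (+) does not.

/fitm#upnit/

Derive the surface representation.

[fitn#upmit]

Rule 1: /m/ after /t/ (alveolar) → [n]
Rule 1: /n/ after /p/ (labial) → [m]
After rule 1: fitn#upmit
Rule 2: no segment meets the rule's conditions; no change.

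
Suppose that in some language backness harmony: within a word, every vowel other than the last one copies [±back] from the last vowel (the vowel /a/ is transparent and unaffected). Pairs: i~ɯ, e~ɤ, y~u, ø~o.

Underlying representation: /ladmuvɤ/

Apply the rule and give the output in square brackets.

no segment meets the rule's conditions; no change.

[ladmuvɤ]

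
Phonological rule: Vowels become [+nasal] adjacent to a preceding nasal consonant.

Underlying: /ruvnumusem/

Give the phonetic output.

[ruvnũmũsem]

/u/ after nasal /n/ → [ũ]
/u/ after nasal /m/ → [ũ]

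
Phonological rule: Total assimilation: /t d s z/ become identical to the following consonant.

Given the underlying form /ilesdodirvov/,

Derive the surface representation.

[ileddodirvov]

/s/ before /d/ → [d] (total assimilation)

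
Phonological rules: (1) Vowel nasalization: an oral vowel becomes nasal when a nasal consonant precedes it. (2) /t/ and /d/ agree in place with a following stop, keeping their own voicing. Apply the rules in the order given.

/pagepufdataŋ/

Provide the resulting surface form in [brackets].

[pagepufdataŋ]

Rule 1: no segment meets the rule's conditions; no change.
After rule 1: pagepufdataŋ
Rule 2: no segment meets the rule's conditions; no change.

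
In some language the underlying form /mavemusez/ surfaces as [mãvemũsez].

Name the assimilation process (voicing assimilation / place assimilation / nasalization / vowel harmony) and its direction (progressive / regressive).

/a/→[ã] /u/→[ũ].
Each target copies a feature from the preceding segment, so the direction is progressive.

nasalization, progressive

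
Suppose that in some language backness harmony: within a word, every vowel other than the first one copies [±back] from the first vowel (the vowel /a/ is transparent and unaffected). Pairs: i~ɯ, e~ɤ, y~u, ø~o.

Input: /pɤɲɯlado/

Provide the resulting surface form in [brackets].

no segment meets the rule's conditions; no change.

[pɤɲɯlado]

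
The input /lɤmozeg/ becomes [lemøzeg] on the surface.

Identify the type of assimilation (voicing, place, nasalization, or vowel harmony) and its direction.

/ɤ/→[e] /o/→[ø].
Vowels agree with the last vowel, so the harmony is regressive.

vowel harmony, regressive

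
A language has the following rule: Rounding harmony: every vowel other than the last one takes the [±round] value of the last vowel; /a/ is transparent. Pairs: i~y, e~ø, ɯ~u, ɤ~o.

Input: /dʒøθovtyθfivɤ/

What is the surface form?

[dʒeθɤvtiθfivɤ]

/ø/ harmonizes with /ɤ/ ([-round]) → [e]
/o/ harmonizes with /ɤ/ ([-round]) → [ɤ]
/y/ harmonizes with /ɤ/ ([-round]) → [i]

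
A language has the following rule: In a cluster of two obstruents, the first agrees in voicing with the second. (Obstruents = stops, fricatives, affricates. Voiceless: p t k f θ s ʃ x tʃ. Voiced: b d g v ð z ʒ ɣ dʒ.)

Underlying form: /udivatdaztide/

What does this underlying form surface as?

[udivaddastide]

/t/ before /d/ (voiced) → [d]
/z/ before /t/ (voiceless) → [s]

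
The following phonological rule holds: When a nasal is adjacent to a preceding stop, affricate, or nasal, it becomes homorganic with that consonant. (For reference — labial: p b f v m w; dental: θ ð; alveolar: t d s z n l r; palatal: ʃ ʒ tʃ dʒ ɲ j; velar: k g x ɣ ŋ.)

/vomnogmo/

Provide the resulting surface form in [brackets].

[vommogŋo]

/n/ after /m/ (labial) → [m]
/m/ after /g/ (velar) → [ŋ]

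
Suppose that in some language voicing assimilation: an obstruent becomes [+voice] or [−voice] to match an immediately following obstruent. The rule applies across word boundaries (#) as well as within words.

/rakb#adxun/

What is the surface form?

/k/ before /b/ (voiced) → [g]
/d/ before /x/ (voiceless) → [t]

[ragb#atxun]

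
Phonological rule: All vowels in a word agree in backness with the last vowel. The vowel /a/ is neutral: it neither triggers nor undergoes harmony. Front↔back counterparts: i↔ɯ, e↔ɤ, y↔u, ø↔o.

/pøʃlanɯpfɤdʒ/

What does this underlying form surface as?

[poʃlanɯpfɤdʒ]

/ø/ harmonizes with /ɤ/ ([+back]) → [o]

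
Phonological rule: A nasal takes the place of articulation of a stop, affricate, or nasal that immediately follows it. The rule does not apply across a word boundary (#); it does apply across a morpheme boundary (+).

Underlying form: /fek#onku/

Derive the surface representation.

/n/ before /k/ (velar) → [ŋ]

[fek#oŋku]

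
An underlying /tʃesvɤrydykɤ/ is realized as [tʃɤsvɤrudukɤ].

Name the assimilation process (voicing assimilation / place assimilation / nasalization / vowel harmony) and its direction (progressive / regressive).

vowel harmony, regressive

/e/→[ɤ] /y/→[u] /y/→[u].
Vowels agree with the last vowel, so the harmony is regressive.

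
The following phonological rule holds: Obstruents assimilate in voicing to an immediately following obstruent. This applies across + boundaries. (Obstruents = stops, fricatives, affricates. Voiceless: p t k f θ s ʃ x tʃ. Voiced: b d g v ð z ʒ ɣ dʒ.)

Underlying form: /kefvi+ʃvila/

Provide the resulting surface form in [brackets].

/f/ before /v/ (voiced) → [v]
/ʃ/ before /v/ (voiced) → [ʒ]

[kevvi+ʒvila]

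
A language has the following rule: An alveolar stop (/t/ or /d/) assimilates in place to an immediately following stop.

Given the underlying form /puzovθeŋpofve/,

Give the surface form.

no segment meets the rule's conditions; no change.

[puzovθeŋpofve]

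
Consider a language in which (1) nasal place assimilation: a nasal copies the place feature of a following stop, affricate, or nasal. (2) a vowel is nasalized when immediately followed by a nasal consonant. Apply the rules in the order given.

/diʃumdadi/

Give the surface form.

[diʃũndadi]

Rule 1: /m/ before /d/ (alveolar) → [n]
After rule 1: diʃundadi
Rule 2: /u/ before nasal /n/ → [ũ]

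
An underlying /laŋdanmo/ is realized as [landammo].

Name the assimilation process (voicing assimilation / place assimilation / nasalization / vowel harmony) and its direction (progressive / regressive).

place assimilation, regressive

/ŋ/→[n] /n/→[m].
Each target copies a feature from the following segment, so the direction is regressive.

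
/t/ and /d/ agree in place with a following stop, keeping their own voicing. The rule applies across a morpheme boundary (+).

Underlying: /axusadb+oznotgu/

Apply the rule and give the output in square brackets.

[axusabb+oznokgu]

/d/ before /b/ (labial) → [b]
/t/ before /g/ (velar) → [k]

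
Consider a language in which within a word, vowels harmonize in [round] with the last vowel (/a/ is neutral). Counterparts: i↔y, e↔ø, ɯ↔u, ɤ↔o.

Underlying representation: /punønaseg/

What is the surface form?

/u/ harmonizes with /e/ ([-round]) → [ɯ]
/ø/ harmonizes with /e/ ([-round]) → [e]

[pɯnenaseg]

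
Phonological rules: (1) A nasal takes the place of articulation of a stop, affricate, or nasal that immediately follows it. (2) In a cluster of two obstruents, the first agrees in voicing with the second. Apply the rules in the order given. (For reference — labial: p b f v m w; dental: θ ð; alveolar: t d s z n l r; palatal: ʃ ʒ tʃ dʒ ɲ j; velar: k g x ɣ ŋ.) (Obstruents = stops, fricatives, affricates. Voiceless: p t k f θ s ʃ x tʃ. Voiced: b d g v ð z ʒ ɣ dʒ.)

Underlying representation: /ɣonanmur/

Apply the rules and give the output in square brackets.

Rule 1: /n/ before /m/ (labial) → [m]
After rule 1: ɣonammur
Rule 2: no segment meets the rule's conditions; no change.

[ɣonammur]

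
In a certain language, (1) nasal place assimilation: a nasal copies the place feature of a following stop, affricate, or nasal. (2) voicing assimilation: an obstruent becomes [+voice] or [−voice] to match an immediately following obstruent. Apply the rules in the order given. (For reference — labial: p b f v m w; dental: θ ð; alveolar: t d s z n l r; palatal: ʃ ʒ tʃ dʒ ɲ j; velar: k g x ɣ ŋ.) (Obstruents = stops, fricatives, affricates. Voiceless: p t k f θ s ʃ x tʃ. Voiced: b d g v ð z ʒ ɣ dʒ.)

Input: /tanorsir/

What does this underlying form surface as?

Rule 1: no segment meets the rule's conditions; no change.
After rule 1: tanorsir
Rule 2: no segment meets the rule's conditions; no change.

[tanorsir]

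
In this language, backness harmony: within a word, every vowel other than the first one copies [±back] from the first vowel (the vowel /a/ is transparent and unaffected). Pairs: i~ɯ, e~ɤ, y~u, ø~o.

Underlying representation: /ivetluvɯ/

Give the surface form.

/u/ harmonizes with /i/ ([-back]) → [y]
/ɯ/ harmonizes with /i/ ([-back]) → [i]

[ivetlyvi]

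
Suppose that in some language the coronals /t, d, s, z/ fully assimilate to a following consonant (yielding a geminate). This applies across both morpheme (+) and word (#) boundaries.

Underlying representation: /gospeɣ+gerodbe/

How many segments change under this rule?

/s/ before /p/ → [p] (total assimilation)
/d/ before /b/ → [b] (total assimilation)
2 segments change.

2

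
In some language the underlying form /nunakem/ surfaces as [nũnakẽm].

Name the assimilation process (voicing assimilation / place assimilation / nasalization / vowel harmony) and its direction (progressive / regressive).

/u/→[ũ] /e/→[ẽ].
Each target copies a feature from the following segment, so the direction is regressive.

nasalization, regressive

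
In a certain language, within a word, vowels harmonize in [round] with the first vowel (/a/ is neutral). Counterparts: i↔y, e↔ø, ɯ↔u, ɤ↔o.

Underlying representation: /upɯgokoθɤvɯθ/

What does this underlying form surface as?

/ɯ/ harmonizes with /u/ ([+round]) → [u]
/ɤ/ harmonizes with /u/ ([+round]) → [o]
/ɯ/ harmonizes with /u/ ([+round]) → [u]

[upugokoθovuθ]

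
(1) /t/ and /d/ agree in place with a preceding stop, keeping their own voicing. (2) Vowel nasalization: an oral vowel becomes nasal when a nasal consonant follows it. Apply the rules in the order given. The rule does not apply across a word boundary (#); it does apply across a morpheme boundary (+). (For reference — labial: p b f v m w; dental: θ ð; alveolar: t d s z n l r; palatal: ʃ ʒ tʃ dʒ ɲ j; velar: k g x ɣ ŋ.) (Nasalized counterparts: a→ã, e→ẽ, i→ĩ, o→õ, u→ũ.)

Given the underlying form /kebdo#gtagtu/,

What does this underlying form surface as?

[kebbo#gkagku]

Rule 1: /d/ after /b/ (labial) → [b]
Rule 1: /t/ after /g/ (velar) → [k]
Rule 1: /t/ after /g/ (velar) → [k]
After rule 1: kebbo#gkagku
Rule 2: no segment meets the rule's conditions; no change.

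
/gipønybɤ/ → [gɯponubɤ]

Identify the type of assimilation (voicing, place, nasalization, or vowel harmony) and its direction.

vowel harmony, regressive

/i/→[ɯ] /ø/→[o] /y/→[u].
Vowels agree with the last vowel, so the harmony is regressive.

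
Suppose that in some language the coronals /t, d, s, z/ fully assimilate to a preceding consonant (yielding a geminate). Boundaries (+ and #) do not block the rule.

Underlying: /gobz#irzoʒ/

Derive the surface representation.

/z/ after /b/ → [b] (total assimilation)
/z/ after /r/ → [r] (total assimilation)

[gobb#irroʒ]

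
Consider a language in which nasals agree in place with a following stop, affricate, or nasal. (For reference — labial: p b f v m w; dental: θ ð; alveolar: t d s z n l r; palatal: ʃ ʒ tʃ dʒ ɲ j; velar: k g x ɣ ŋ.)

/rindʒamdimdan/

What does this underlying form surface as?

[riɲdʒandindan]

/n/ before /dʒ/ (palatal) → [ɲ]
/m/ before /d/ (alveolar) → [n]
/m/ before /d/ (alveolar) → [n]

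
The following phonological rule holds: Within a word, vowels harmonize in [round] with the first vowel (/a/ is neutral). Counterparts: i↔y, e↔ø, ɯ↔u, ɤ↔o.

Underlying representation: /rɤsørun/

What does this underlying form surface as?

[rɤserɯn]

/ø/ harmonizes with /ɤ/ ([-round]) → [e]
/u/ harmonizes with /ɤ/ ([-round]) → [ɯ]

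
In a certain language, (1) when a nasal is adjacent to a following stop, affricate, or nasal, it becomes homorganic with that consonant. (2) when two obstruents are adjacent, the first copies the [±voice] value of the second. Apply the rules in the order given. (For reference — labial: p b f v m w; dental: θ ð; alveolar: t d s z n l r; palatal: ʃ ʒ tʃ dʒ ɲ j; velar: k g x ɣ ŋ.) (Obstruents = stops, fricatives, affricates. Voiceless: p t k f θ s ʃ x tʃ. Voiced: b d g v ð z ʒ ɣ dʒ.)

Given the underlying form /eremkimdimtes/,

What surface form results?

Rule 1: /m/ before /k/ (velar) → [ŋ]
Rule 1: /m/ before /d/ (alveolar) → [n]
Rule 1: /m/ before /t/ (alveolar) → [n]
After rule 1: ereŋkindintes
Rule 2: no segment meets the rule's conditions; no change.

[ereŋkindintes]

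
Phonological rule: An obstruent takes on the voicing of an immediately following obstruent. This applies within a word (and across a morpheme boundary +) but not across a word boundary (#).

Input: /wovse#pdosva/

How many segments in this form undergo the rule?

3

/v/ before /s/ (voiceless) → [f]
/p/ before /d/ (voiced) → [b]
/s/ before /v/ (voiced) → [z]
3 segments change.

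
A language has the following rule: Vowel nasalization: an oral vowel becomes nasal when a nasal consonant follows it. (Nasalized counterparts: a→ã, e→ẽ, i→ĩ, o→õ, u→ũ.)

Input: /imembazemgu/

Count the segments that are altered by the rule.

3

/i/ before nasal /m/ → [ĩ]
/e/ before nasal /m/ → [ẽ]
/e/ before nasal /m/ → [ẽ]
3 segments change.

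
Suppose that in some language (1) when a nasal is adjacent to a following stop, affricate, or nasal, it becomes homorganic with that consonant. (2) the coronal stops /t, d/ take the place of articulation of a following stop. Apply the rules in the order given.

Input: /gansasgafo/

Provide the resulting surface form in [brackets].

[gansasgafo]

Rule 1: no segment meets the rule's conditions; no change.
After rule 1: gansasgafo
Rule 2: no segment meets the rule's conditions; no change.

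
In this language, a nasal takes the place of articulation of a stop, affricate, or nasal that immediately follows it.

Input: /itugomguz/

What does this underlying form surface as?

/m/ before /g/ (velar) → [ŋ]

[itugoŋguz]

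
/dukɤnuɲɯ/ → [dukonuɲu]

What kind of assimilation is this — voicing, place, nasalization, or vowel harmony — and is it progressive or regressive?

/ɤ/→[o] /ɯ/→[u].
Vowels agree with the first vowel, so the harmony is progressive.

vowel harmony, progressive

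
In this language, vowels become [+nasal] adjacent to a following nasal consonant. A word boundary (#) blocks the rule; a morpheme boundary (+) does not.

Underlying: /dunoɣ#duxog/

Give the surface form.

/u/ before nasal /n/ → [ũ]

[dũnoɣ#duxog]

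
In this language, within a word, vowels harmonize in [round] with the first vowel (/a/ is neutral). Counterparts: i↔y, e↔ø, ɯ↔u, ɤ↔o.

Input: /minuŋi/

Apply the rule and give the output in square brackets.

/u/ harmonizes with /i/ ([-round]) → [ɯ]

[minɯŋi]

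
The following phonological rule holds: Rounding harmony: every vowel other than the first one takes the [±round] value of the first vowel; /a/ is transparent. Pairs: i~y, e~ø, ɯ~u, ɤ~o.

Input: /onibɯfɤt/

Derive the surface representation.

[onybufot]

/i/ harmonizes with /o/ ([+round]) → [y]
/ɯ/ harmonizes with /o/ ([+round]) → [u]
/ɤ/ harmonizes with /o/ ([+round]) → [o]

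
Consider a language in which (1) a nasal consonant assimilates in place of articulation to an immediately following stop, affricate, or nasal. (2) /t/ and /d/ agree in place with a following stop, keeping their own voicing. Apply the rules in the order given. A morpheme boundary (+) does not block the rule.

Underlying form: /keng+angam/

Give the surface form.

Rule 1: /n/ before /g/ (velar) → [ŋ]
Rule 1: /n/ before /g/ (velar) → [ŋ]
After rule 1: keŋg+aŋgam
Rule 2: no segment meets the rule's conditions; no change.

[keŋg+aŋgam]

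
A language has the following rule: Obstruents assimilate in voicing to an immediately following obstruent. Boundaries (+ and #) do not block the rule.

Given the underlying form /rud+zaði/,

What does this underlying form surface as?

no segment meets the rule's conditions; no change.

[rud+zaði]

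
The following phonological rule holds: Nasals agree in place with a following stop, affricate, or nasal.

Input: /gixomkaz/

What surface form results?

[gixoŋkaz]

/m/ before /k/ (velar) → [ŋ]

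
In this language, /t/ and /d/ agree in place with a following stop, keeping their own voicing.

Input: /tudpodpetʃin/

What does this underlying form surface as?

[tubpobpetʃin]

/d/ before /p/ (labial) → [b]
/d/ before /p/ (labial) → [b]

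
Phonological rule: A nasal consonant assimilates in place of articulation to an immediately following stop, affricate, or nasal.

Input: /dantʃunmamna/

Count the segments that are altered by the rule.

3

/n/ before /tʃ/ (palatal) → [ɲ]
/n/ before /m/ (labial) → [m]
/m/ before /n/ (alveolar) → [n]
3 segments change.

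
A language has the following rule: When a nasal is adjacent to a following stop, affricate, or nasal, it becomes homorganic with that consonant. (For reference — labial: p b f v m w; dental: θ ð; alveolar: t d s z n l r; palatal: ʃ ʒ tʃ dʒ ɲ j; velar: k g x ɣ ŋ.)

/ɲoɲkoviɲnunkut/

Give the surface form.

/ɲ/ before /k/ (velar) → [ŋ]
/ɲ/ before /n/ (alveolar) → [n]
/n/ before /k/ (velar) → [ŋ]

[ɲoŋkovinnuŋkut]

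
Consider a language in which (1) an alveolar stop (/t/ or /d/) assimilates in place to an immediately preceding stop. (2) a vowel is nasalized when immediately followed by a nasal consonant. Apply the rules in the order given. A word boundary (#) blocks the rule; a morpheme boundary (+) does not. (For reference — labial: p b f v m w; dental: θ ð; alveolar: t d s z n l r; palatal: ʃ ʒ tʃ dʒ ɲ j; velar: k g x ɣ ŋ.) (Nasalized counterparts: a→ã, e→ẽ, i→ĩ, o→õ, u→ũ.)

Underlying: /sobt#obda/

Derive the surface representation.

[sobp#obba]

Rule 1: /t/ after /b/ (labial) → [p]
Rule 1: /d/ after /b/ (labial) → [b]
After rule 1: sobp#obba
Rule 2: no segment meets the rule's conditions; no change.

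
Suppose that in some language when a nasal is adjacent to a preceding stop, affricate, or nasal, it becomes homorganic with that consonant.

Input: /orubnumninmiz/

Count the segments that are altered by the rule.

/n/ after /b/ (labial) → [m]
/n/ after /m/ (labial) → [m]
/m/ after /n/ (alveolar) → [n]
3 segments change.

3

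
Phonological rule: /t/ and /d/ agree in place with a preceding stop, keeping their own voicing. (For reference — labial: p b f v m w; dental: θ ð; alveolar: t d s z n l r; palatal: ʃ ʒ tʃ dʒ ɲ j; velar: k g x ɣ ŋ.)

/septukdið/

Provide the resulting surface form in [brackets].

[seppukgið]

/t/ after /p/ (labial) → [p]
/d/ after /k/ (velar) → [g]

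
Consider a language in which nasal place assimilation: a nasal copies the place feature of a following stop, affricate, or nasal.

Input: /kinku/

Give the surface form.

/n/ before /k/ (velar) → [ŋ]

[kiŋku]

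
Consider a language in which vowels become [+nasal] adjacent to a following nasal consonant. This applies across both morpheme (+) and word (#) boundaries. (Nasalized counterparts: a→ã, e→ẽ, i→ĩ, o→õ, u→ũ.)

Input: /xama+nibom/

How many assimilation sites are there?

3

/a/ before nasal /m/ → [ã]
/a/ before nasal /n/ → [ã]
/o/ before nasal /m/ → [õ]
3 segments change.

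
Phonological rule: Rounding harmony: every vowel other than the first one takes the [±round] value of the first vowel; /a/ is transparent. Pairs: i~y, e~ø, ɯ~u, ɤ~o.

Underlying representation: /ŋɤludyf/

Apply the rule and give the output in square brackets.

[ŋɤlɯdif]

/u/ harmonizes with /ɤ/ ([-round]) → [ɯ]
/y/ harmonizes with /ɤ/ ([-round]) → [i]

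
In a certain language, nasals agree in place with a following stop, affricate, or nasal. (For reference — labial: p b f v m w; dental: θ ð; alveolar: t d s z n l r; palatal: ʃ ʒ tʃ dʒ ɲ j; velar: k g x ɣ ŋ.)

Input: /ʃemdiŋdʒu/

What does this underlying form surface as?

/m/ before /d/ (alveolar) → [n]
/ŋ/ before /dʒ/ (palatal) → [ɲ]

[ʃendiɲdʒu]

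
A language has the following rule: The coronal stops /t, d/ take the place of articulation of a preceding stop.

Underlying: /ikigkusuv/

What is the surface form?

[ikigkusuv]

no segment meets the rule's conditions; no change.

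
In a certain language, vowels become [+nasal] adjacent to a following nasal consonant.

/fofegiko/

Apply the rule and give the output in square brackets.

no segment meets the rule's conditions; no change.

[fofegiko]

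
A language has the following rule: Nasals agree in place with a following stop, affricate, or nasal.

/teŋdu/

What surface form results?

/ŋ/ before /d/ (alveolar) → [n]

[tendu]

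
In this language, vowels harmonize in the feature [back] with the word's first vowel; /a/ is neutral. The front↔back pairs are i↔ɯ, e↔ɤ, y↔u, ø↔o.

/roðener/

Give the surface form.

/e/ harmonizes with /o/ ([+back]) → [ɤ]
/e/ harmonizes with /o/ ([+back]) → [ɤ]

[roðɤnɤr]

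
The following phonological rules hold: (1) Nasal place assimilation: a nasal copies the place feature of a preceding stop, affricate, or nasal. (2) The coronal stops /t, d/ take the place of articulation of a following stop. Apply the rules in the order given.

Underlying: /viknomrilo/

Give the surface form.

[vikŋomrilo]

Rule 1: /n/ after /k/ (velar) → [ŋ]
After rule 1: vikŋomrilo
Rule 2: no segment meets the rule's conditions; no change.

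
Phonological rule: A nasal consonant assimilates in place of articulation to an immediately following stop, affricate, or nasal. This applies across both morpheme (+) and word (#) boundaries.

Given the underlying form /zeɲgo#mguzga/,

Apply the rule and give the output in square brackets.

/ɲ/ before /g/ (velar) → [ŋ]
/m/ before /g/ (velar) → [ŋ]

[zeŋgo#ŋguzga]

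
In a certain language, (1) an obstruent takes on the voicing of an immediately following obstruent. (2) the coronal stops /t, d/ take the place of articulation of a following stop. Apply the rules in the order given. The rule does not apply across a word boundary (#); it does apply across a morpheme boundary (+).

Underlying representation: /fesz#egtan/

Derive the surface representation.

[fezz#ektan]

Rule 1: /s/ before /z/ (voiced) → [z]
Rule 1: /g/ before /t/ (voiceless) → [k]
After rule 1: fezz#ektan
Rule 2: no segment meets the rule's conditions; no change.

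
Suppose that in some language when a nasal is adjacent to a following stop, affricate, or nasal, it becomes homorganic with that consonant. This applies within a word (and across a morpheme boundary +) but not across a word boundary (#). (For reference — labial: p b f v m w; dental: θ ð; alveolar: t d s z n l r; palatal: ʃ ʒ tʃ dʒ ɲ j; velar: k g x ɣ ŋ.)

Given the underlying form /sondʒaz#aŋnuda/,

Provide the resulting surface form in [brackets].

[soɲdʒaz#annuda]

/n/ before /dʒ/ (palatal) → [ɲ]
/ŋ/ before /n/ (alveolar) → [n]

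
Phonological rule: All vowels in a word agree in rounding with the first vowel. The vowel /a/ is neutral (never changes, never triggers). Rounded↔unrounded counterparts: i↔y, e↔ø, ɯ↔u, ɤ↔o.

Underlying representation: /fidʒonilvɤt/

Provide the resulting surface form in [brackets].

/o/ harmonizes with /i/ ([-round]) → [ɤ]

[fidʒɤnilvɤt]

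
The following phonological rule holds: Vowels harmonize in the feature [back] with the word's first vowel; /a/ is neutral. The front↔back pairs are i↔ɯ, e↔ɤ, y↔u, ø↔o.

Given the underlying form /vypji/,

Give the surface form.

[vypji]

no segment meets the rule's conditions; no change.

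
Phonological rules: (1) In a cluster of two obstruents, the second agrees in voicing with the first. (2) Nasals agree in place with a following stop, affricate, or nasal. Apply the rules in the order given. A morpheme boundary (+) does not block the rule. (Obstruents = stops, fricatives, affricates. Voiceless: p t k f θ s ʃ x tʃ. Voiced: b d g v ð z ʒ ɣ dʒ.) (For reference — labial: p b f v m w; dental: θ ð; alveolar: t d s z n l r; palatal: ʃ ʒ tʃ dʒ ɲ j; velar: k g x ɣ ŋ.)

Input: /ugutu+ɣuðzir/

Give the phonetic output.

Rule 1: no segment meets the rule's conditions; no change.
After rule 1: ugutu+ɣuðzir
Rule 2: no segment meets the rule's conditions; no change.

[ugutu+ɣuðzir]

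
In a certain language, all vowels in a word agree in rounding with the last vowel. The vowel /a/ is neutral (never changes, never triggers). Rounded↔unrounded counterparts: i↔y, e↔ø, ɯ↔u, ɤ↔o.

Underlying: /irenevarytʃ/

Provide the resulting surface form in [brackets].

/i/ harmonizes with /y/ ([+round]) → [y]
/e/ harmonizes with /y/ ([+round]) → [ø]
/e/ harmonizes with /y/ ([+round]) → [ø]

[yrønøvarytʃ]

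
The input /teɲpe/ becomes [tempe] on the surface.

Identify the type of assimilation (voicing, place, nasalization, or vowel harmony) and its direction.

place assimilation, regressive

/ɲ/→[m].
Each target copies a feature from the following segment, so the direction is regressive.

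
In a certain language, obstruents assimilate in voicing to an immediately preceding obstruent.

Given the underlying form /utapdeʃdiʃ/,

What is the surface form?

[utapteʃtiʃ]

/d/ after /p/ (voiceless) → [t]
/d/ after /ʃ/ (voiceless) → [t]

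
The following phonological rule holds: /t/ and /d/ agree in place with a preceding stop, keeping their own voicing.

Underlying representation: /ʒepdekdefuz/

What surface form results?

[ʒepbekgefuz]

/d/ after /p/ (labial) → [b]
/d/ after /k/ (velar) → [g]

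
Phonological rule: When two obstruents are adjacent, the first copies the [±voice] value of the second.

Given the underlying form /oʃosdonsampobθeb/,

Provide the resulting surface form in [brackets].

[oʃozdonsampopθeb]

/s/ before /d/ (voiced) → [z]
/b/ before /θ/ (voiceless) → [p]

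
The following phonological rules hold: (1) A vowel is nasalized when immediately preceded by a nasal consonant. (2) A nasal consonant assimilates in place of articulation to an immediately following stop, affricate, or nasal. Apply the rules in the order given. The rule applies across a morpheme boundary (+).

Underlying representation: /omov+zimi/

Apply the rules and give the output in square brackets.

Rule 1: /o/ after nasal /m/ → [õ]
Rule 1: /i/ after nasal /m/ → [ĩ]
After rule 1: omõv+zimĩ
Rule 2: no segment meets the rule's conditions; no change.

[omõv+zimĩ]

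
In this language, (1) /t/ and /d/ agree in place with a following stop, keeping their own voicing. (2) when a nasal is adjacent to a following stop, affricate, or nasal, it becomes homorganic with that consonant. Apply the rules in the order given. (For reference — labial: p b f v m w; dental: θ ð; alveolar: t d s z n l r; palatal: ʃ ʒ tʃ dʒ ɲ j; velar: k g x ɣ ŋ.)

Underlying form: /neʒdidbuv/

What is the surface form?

[neʒdibbuv]

Rule 1: /d/ before /b/ (labial) → [b]
After rule 1: neʒdibbuv
Rule 2: no segment meets the rule's conditions; no change.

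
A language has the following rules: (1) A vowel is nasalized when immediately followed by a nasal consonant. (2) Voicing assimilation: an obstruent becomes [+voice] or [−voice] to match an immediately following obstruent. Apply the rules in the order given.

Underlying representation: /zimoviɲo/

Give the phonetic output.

Rule 1: /i/ before nasal /m/ → [ĩ]
Rule 1: /i/ before nasal /ɲ/ → [ĩ]
After rule 1: zĩmovĩɲo
Rule 2: no segment meets the rule's conditions; no change.

[zĩmovĩɲo]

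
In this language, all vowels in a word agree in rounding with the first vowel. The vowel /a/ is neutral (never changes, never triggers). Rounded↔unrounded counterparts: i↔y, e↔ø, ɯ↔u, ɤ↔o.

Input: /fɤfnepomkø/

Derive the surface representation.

[fɤfnepɤmke]

/o/ harmonizes with /ɤ/ ([-round]) → [ɤ]
/ø/ harmonizes with /ɤ/ ([-round]) → [e]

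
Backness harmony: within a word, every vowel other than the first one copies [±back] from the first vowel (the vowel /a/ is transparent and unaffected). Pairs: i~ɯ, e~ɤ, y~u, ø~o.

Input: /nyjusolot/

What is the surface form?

[nyjysøløt]

/u/ harmonizes with /y/ ([-back]) → [y]
/o/ harmonizes with /y/ ([-back]) → [ø]
/o/ harmonizes with /y/ ([-back]) → [ø]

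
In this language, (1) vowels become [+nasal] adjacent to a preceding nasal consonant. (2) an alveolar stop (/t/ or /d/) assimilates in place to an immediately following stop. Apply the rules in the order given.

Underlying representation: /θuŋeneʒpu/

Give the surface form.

Rule 1: /e/ after nasal /ŋ/ → [ẽ]
Rule 1: /e/ after nasal /n/ → [ẽ]
After rule 1: θuŋẽnẽʒpu
Rule 2: no segment meets the rule's conditions; no change.

[θuŋẽnẽʒpu]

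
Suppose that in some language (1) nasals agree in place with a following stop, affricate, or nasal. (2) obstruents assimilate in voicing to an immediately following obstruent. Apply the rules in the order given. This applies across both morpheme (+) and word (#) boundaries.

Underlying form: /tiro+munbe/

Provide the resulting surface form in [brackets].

[tiro+mumbe]

Rule 1: /n/ before /b/ (labial) → [m]
After rule 1: tiro+mumbe
Rule 2: no segment meets the rule's conditions; no change.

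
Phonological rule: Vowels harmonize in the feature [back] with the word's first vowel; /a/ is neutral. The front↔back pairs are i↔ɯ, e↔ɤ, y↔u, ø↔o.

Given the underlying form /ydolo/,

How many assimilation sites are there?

/o/ harmonizes with /y/ ([-back]) → [ø]
/o/ harmonizes with /y/ ([-back]) → [ø]
2 segments change.

2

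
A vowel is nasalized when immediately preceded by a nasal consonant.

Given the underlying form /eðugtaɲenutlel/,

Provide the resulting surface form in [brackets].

/e/ after nasal /ɲ/ → [ẽ]
/u/ after nasal /n/ → [ũ]

[eðugtaɲẽnũtlel]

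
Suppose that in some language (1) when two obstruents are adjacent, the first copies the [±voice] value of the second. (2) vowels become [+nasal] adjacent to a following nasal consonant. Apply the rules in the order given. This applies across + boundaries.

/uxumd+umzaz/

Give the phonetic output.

Rule 1: no segment meets the rule's conditions; no change.
After rule 1: uxumd+umzaz
Rule 2: /u/ before nasal /m/ → [ũ]
Rule 2: /u/ before nasal /m/ → [ũ]

[uxũmd+ũmzaz]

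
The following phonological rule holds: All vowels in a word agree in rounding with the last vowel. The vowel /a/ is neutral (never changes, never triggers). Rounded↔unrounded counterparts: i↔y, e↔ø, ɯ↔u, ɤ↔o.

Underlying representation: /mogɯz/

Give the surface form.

/o/ harmonizes with /ɯ/ ([-round]) → [ɤ]

[mɤgɯz]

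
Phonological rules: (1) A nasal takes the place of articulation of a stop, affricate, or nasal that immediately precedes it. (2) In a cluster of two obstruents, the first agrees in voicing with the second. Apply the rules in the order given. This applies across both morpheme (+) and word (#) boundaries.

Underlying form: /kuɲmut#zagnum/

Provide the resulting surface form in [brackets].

Rule 1: /m/ after /ɲ/ (palatal) → [ɲ]
Rule 1: /n/ after /g/ (velar) → [ŋ]
After rule 1: kuɲɲut#zagŋum
Rule 2: /t/ before /z/ (voiced) → [d]

[kuɲɲud#zagŋum]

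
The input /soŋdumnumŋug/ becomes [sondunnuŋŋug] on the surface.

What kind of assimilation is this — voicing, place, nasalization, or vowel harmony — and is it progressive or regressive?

place assimilation, regressive

/ŋ/→[n] /m/→[n] /m/→[ŋ].
Each target copies a feature from the following segment, so the direction is regressive.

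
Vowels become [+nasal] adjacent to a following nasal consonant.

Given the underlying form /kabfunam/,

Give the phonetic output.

/u/ before nasal /n/ → [ũ]
/a/ before nasal /m/ → [ã]

[kabfũnãm]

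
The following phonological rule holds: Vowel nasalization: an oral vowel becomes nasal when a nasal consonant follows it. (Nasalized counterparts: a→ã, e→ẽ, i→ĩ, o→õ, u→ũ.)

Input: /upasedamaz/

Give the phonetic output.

[upasedãmaz]

/a/ before nasal /m/ → [ã]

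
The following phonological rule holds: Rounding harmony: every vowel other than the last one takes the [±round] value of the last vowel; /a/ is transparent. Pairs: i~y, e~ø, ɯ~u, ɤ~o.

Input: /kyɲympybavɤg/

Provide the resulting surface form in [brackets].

/y/ harmonizes with /ɤ/ ([-round]) → [i]
/y/ harmonizes with /ɤ/ ([-round]) → [i]
/y/ harmonizes with /ɤ/ ([-round]) → [i]

[kiɲimpibavɤg]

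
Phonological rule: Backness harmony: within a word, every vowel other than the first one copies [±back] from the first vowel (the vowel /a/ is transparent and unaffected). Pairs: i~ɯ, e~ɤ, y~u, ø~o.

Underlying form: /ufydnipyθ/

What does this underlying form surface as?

[ufudnɯpuθ]

/y/ harmonizes with /u/ ([+back]) → [u]
/i/ harmonizes with /u/ ([+back]) → [ɯ]
/y/ harmonizes with /u/ ([+back]) → [u]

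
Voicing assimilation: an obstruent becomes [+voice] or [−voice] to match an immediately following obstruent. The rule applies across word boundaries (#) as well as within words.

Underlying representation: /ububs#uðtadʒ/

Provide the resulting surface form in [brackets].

[ubups#uθtadʒ]

/b/ before /s/ (voiceless) → [p]
/ð/ before /t/ (voiceless) → [θ]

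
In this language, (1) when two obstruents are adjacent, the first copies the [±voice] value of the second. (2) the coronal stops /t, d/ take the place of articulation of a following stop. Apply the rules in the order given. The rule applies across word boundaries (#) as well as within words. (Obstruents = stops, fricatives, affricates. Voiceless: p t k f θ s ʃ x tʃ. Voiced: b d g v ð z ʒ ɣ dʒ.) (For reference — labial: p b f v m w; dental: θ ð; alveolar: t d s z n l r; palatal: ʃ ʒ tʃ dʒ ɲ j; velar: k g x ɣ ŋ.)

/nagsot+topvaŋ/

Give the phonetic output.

[naksot+tobvaŋ]

Rule 1: /g/ before /s/ (voiceless) → [k]
Rule 1: /p/ before /v/ (voiced) → [b]
After rule 1: naksot+tobvaŋ
Rule 2: no segment meets the rule's conditions; no change.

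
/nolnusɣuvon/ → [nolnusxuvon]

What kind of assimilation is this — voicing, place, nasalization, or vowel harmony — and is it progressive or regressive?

/ɣ/→[x].
Each target copies a feature from the preceding segment, so the direction is progressive.

voicing assimilation, progressive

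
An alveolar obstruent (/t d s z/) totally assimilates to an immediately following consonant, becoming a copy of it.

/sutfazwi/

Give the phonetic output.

[suffawwi]

/t/ before /f/ → [f] (total assimilation)
/z/ before /w/ → [w] (total assimilation)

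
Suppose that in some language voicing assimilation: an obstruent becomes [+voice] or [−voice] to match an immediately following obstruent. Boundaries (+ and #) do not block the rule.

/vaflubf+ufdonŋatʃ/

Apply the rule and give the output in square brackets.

[vaflupf+uvdonŋatʃ]

/b/ before /f/ (voiceless) → [p]
/f/ before /d/ (voiced) → [v]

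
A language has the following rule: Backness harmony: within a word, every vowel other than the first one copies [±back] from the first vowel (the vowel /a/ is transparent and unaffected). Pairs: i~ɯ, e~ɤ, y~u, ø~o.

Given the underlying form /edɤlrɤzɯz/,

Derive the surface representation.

[edelreziz]

/ɤ/ harmonizes with /e/ ([-back]) → [e]
/ɤ/ harmonizes with /e/ ([-back]) → [e]
/ɯ/ harmonizes with /e/ ([-back]) → [i]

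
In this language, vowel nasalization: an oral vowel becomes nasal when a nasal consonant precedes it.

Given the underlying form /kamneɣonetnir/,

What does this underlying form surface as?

/e/ after nasal /n/ → [ẽ]
/e/ after nasal /n/ → [ẽ]
/i/ after nasal /n/ → [ĩ]

[kamnẽɣonẽtnĩr]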